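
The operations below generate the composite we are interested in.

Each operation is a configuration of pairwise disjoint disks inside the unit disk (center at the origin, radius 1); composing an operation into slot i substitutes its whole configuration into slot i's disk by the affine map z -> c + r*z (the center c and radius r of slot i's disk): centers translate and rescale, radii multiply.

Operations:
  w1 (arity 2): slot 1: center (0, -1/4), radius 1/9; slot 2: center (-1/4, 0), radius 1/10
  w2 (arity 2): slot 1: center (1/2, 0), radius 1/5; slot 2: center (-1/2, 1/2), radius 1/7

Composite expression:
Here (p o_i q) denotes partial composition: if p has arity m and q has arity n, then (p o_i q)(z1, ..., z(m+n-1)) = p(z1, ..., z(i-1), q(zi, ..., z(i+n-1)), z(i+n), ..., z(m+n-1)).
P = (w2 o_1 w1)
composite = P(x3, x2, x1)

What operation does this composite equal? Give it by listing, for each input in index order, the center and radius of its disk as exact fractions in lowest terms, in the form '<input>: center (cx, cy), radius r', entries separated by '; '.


Only the slot chain above each x matters under w2; compose those maps.
input x3: applying the 2 nested substitutions gives center (1/2, -1/20), radius 1/45
input x2: applying the 2 nested substitutions gives center (9/20, 0), radius 1/50
input x1: applying the 1 nested substitution gives center (-1/2, 1/2), radius 1/7

x1: center (-1/2, 1/2), radius 1/7; x2: center (9/20, 0), radius 1/50; x3: center (1/2, -1/20), radius 1/45


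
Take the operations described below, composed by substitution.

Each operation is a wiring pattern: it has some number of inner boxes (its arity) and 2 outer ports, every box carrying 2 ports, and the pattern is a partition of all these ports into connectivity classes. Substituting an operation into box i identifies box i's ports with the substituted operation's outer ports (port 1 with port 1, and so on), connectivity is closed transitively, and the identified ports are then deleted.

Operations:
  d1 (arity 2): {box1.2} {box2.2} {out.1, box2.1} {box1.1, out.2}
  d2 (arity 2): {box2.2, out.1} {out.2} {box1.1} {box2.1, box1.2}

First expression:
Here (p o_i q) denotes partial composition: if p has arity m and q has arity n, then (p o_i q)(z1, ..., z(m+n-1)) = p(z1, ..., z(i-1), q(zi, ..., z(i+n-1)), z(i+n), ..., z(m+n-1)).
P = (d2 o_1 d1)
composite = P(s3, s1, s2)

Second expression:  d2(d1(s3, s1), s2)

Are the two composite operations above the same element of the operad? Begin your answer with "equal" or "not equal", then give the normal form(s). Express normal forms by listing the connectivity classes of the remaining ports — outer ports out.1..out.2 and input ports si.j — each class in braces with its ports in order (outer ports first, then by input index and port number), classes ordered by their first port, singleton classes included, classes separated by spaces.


equal — both sides give {out.1, s2.2} {out.2} {s1.1} {s1.2} {s2.1, s3.1} {s3.2}

In normal form, the first expression is {out.1, s2.2} {out.2} {s1.1} {s1.2} {s2.1, s3.1} {s3.2}
In normal form, the second expression is {out.1, s2.2} {out.2} {s1.1} {s1.2} {s2.1, s3.1} {s3.2}
Same normal form: equal.


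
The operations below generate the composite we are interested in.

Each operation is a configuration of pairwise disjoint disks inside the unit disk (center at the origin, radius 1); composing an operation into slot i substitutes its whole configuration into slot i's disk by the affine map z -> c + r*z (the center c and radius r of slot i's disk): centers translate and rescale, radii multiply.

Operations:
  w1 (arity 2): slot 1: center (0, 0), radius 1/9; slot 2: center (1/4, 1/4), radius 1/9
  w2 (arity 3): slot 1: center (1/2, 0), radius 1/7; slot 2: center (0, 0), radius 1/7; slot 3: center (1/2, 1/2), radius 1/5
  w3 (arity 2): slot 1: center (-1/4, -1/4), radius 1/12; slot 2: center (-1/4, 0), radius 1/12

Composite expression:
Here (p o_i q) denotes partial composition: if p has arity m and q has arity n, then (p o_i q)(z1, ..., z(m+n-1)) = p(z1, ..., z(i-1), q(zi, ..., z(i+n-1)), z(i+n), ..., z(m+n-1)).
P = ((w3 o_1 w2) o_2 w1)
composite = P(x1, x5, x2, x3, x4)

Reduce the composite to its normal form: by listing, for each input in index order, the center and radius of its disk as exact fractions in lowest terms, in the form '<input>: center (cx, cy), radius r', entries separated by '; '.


x1: center (-5/24, -1/4), radius 1/84; x2: center (-83/336, -83/336), radius 1/756; x3: center (-5/24, -5/24), radius 1/60; x4: center (-1/4, 0), radius 1/12; x5: center (-1/4, -1/4), radius 1/756

Affine substitution under w3: radii multiply and x-centers shift.
input x1: composing its 2 substitution steps yields center (-5/24, -1/4), radius 1/84
input x5: composing its 3 substitution steps yields center (-1/4, -1/4), radius 1/756
input x2: composing its 3 substitution steps yields center (-83/336, -83/336), radius 1/756
input x3: composing its 2 substitution steps yields center (-5/24, -5/24), radius 1/60
input x4: composing its 1 substitution step yields center (-1/4, 0), radius 1/12


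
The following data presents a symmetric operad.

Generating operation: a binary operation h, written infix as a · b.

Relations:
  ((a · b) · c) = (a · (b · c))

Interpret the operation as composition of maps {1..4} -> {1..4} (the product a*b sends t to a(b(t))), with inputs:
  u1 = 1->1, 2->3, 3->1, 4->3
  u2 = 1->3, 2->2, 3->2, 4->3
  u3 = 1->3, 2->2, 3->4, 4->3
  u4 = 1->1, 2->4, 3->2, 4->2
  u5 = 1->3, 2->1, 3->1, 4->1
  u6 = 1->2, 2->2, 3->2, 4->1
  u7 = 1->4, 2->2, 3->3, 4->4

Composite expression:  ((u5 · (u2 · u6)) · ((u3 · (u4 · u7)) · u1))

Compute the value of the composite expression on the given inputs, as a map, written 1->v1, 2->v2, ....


1->1, 2->1, 3->1, 4->1

(u2 · u6) = 1->2, 2->2, 3->2, 4->3
(u5 · (u2 · u6)) = 1->1, 2->1, 3->1, 4->1
(u4 · u7) = 1->2, 2->4, 3->2, 4->2
(u3 · (u4 · u7)) = 1->2, 2->3, 3->2, 4->2
((u3 · (u4 · u7)) · u1) = 1->2, 2->2, 3->2, 4->2
((u5 · (u2 · u6)) · ((u3 · (u4 · u7)) · u1)) = 1->1, 2->1, 3->1, 4->1


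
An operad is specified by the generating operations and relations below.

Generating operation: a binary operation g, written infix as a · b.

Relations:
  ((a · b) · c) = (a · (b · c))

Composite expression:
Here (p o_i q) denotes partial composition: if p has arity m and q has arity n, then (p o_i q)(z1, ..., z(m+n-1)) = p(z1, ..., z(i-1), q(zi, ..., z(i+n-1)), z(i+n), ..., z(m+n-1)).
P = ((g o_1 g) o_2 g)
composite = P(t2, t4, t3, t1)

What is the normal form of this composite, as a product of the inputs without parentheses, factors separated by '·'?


t2 · t4 · t3 · t1


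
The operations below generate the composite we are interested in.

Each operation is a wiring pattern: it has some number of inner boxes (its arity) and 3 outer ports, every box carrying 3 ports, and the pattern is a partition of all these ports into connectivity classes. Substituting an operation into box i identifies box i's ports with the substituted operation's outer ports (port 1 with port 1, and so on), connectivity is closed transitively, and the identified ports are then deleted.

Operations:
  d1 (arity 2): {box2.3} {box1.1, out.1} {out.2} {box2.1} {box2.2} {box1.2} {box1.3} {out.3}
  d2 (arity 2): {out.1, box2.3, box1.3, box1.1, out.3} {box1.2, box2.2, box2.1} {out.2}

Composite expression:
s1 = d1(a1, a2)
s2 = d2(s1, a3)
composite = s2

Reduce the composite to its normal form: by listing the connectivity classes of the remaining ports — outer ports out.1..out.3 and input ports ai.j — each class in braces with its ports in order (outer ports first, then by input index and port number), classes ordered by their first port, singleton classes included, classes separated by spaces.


{out.1, out.3, a1.1, a3.3} {out.2} {a1.2} {a1.3} {a2.1} {a2.2} {a2.3} {a3.1, a3.2}

Connectivity passes through glued d2-boundaries; trace each wire chain.
d1 over (a1, a2) gives {out.1, a1.1} {out.2} {out.3} {a1.2} {a1.3} {a2.1} {a2.2} {a2.3}, out.j being that stage's outer ports
d2 over (a1, a2, a3) gives {out.1, out.3, a1.1, a3.3} {out.2} {a1.2} {a1.3} {a2.1} {a2.2} {a2.3} {a3.1, a3.2}, out.j being that stage's outer ports


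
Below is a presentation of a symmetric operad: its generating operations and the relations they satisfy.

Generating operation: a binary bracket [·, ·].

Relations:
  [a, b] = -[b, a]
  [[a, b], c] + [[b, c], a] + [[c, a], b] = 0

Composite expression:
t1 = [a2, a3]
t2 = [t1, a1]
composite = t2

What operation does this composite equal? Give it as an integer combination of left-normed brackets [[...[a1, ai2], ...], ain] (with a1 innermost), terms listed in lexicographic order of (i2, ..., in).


Left-normed coefficients sit on the a1-initial expansion words.
Composite bracket: [[a2, a3], a1]
Full expansion: 4 signed words from ab - ba (2^2 = 4).
Keep just the words that open with a1:
  from a1a2a3, sign -1: term -[[a1, a2], a3]
  from a1a3a2, sign +1: term +[[a1, a3], a2]

-[[a1, a2], a3] + [[a1, a3], a2]


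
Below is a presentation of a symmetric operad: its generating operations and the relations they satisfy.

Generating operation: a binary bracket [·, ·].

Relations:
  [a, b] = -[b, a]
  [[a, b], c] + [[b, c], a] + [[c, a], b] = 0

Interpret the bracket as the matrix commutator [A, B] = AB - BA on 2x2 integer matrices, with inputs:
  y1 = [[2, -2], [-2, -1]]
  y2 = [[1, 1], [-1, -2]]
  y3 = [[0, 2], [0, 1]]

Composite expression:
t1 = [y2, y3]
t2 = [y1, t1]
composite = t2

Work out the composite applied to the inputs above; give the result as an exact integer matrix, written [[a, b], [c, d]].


[y2, y3] = [[2, 7], [1, -2]]
[y1, [y2, y3]] = [[12, 29], [-11, -12]]

[[12, 29], [-11, -12]]


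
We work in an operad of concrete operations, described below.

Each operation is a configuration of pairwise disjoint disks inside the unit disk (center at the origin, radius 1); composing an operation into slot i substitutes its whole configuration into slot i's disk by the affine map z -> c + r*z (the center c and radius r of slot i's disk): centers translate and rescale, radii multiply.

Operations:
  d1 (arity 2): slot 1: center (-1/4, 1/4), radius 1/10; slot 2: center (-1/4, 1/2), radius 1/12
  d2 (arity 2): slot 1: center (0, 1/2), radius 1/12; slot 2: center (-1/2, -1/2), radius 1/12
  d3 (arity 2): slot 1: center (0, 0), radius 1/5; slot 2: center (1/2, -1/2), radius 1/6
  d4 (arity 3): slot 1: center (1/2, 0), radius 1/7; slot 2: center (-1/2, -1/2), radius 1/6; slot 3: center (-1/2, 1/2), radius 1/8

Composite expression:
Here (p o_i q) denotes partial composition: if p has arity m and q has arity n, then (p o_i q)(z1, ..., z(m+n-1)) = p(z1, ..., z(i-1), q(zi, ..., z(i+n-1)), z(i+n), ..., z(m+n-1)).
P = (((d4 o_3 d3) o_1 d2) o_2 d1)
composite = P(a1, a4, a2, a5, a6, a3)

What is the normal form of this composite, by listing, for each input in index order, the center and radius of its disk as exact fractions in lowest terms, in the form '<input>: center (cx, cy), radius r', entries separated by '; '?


a1: center (1/2, 1/14), radius 1/84; a2: center (143/336, -11/168), radius 1/1008; a3: center (-7/16, 7/16), radius 1/48; a4: center (143/336, -23/336), radius 1/840; a5: center (-1/2, -1/2), radius 1/6; a6: center (-1/2, 1/2), radius 1/40

Nesting under d4 composes maps z -> c + r*z down each a-path.
a1: after 2 affine steps, its disk has center (1/2, 1/14), radius 1/84
a4: after 3 affine steps, its disk has center (143/336, -23/336), radius 1/840
a2: after 3 affine steps, its disk has center (143/336, -11/168), radius 1/1008
a5: after 1 affine step, its disk has center (-1/2, -1/2), radius 1/6
a6: after 2 affine steps, its disk has center (-1/2, 1/2), radius 1/40
a3: after 2 affine steps, its disk has center (-7/16, 7/16), radius 1/48


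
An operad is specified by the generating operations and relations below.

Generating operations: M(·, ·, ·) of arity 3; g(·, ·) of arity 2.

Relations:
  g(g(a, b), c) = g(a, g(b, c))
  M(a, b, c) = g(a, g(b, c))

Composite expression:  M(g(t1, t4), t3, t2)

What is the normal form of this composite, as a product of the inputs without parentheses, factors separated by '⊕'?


Every regrouping of M is equal, so read the t-inputs in written order.
g(t1, t4) spells out as t1 ⊕ t4
M(g(t1, t4), t3, t2) spells out as t1 ⊕ t4 ⊕ t3 ⊕ t2

t1 ⊕ t4 ⊕ t3 ⊕ t2


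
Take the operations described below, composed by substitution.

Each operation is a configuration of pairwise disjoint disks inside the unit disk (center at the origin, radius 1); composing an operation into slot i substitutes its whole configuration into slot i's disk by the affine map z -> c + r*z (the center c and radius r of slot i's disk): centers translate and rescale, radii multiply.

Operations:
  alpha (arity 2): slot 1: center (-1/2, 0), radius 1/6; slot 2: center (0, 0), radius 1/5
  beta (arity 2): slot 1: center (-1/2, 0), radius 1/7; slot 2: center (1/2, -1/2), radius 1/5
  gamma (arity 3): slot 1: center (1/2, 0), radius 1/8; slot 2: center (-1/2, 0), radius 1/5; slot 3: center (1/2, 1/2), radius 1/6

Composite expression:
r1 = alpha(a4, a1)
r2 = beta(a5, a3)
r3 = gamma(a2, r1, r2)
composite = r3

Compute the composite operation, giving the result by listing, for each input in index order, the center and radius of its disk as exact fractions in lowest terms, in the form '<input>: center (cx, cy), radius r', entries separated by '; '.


a1: center (-1/2, 0), radius 1/25; a2: center (1/2, 0), radius 1/8; a3: center (7/12, 5/12), radius 1/30; a4: center (-3/5, 0), radius 1/30; a5: center (5/12, 1/2), radius 1/42

Follow each a-input down from gamma: c' goes to c + r*c', radius to r*r'.
input a2: composing its 1 substitution step yields center (1/2, 0), radius 1/8
input a4: composing its 2 substitution steps yields center (-3/5, 0), radius 1/30
input a1: composing its 2 substitution steps yields center (-1/2, 0), radius 1/25
input a5: composing its 2 substitution steps yields center (5/12, 1/2), radius 1/42
input a3: composing its 2 substitution steps yields center (7/12, 5/12), radius 1/30


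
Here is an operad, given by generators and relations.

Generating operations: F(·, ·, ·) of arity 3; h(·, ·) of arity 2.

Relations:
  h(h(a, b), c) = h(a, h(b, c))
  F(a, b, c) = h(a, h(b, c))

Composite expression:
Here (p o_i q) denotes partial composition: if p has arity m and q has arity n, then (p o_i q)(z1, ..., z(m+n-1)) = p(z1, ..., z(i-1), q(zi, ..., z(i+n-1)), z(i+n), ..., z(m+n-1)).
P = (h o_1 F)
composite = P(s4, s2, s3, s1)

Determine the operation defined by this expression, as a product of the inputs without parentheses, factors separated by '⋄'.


Key point: h is associative — brackets drop, the s-order remains.
F(s4, s2, s3) collapses to s4 ⋄ s2 ⋄ s3
h(F(s4, s2, s3), s1) collapses to s4 ⋄ s2 ⋄ s3 ⋄ s1

s4 ⋄ s2 ⋄ s3 ⋄ s1


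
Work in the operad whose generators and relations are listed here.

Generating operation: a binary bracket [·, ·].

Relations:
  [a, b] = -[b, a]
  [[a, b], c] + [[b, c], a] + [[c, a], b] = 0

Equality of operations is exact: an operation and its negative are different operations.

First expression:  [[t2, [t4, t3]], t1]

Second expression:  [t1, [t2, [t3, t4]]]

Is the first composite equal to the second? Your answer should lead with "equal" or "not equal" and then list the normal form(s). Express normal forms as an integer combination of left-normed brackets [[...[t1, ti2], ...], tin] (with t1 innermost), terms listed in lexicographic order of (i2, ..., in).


equal: each reduces to [[[t1, t2], t3], t4] - [[[t1, t2], t4], t3] - [[[t1, t3], t4], t2] + [[[t1, t4], t3], t2]

Reducing the first expression gives [[[t1, t2], t3], t4] - [[[t1, t2], t4], t3] - [[[t1, t3], t4], t2] + [[[t1, t4], t3], t2]
Reducing the second expression gives [[[t1, t2], t3], t4] - [[[t1, t2], t4], t3] - [[[t1, t3], t4], t2] + [[[t1, t4], t3], t2]
One common form — equal.


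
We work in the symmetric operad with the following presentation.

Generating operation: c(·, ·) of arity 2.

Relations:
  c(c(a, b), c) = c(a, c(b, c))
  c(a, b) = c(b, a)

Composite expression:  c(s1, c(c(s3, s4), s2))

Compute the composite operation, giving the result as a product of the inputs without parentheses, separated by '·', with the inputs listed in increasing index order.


s1 · s2 · s3 · s4

Shape and order are irrelevant to c; the s-input set decides.
c(s3, s4) reduces to s3 · s4
c(c(s3, s4), s2) reduces to s3 · s4 · s2
c(s1, c(c(s3, s4), s2)) reduces to s1 · s3 · s4 · s2
commutativity sorts the factors: s1 · s2 · s3 · s4


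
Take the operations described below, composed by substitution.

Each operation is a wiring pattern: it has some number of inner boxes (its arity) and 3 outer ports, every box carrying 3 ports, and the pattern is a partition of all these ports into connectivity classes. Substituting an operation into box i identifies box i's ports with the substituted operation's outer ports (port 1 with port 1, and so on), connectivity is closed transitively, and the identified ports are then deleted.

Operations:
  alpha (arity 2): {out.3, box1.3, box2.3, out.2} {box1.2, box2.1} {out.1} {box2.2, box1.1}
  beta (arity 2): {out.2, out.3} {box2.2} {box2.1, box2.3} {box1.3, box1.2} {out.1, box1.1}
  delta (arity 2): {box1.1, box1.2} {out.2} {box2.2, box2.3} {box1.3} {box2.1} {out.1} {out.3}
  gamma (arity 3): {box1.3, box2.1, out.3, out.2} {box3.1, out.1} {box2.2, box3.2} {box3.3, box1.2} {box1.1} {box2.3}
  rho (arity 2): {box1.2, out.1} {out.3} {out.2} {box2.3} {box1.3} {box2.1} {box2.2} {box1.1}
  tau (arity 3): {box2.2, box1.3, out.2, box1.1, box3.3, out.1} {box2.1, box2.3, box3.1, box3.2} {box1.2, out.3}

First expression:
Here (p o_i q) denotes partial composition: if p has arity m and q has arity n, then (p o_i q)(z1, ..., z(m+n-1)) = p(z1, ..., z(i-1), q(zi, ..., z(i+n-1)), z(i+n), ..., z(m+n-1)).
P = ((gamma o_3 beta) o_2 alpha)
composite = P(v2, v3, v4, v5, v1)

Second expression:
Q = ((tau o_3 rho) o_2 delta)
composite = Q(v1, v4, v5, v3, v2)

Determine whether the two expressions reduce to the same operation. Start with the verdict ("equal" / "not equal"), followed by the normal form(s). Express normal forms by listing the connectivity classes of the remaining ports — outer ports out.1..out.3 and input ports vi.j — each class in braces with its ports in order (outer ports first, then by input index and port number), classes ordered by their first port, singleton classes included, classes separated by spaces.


not equal — first {out.1, v5.1} {out.2, out.3, v2.3} {v1.1, v1.3} {v1.2} {v2.1} {v2.2, v3.3, v4.3} {v3.1, v4.2} {v3.2, v4.1} {v5.2, v5.3}, second {out.1, out.2, v1.1, v1.3} {out.3, v1.2} {v2.1} {v2.2} {v2.3} {v3.1} {v3.2} {v3.3} {v4.1, v4.2} {v4.3} {v5.1} {v5.2, v5.3}

The first expression reduces to {out.1, v5.1} {out.2, out.3, v2.3} {v1.1, v1.3} {v1.2} {v2.1} {v2.2, v3.3, v4.3} {v3.1, v4.2} {v3.2, v4.1} {v5.2, v5.3}
The second expression reduces to {out.1, out.2, v1.1, v1.3} {out.3, v1.2} {v2.1} {v2.2} {v2.3} {v3.1} {v3.2} {v3.3} {v4.1, v4.2} {v4.3} {v5.1} {v5.2, v5.3}
The forms do not match — not equal.


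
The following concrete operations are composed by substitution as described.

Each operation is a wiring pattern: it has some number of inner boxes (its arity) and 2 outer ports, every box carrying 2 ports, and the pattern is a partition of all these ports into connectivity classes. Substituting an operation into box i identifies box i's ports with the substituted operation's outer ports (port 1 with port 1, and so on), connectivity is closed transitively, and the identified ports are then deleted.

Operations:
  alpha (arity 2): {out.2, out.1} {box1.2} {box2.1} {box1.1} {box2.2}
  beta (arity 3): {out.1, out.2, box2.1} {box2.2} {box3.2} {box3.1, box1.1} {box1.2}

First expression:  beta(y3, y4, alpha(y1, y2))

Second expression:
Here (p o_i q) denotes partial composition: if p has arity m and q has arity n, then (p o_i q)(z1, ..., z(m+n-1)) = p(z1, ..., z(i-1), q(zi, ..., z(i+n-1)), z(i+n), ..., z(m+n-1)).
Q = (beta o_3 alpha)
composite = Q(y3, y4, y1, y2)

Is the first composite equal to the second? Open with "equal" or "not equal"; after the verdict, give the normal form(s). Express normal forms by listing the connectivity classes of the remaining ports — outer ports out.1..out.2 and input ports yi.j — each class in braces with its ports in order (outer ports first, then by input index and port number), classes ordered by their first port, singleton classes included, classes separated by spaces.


equal; the common form is {out.1, out.2, y4.1} {y1.1} {y1.2} {y2.1} {y2.2} {y3.1} {y3.2} {y4.2}

Normal form of the first expression: {out.1, out.2, y4.1} {y1.1} {y1.2} {y2.1} {y2.2} {y3.1} {y3.2} {y4.2}
Normal form of the second expression: {out.1, out.2, y4.1} {y1.1} {y1.2} {y2.1} {y2.2} {y3.1} {y3.2} {y4.2}
Same normal form: equal.


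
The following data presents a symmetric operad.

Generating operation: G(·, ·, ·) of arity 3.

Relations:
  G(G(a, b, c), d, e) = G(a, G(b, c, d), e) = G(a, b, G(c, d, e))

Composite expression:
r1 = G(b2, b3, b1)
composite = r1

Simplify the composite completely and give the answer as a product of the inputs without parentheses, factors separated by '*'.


b2 * b3 * b1

All parenthesizations of G agree; list the b-inputs left to right.
G(b2, b3, b1) flattens to b2 * b3 * b1


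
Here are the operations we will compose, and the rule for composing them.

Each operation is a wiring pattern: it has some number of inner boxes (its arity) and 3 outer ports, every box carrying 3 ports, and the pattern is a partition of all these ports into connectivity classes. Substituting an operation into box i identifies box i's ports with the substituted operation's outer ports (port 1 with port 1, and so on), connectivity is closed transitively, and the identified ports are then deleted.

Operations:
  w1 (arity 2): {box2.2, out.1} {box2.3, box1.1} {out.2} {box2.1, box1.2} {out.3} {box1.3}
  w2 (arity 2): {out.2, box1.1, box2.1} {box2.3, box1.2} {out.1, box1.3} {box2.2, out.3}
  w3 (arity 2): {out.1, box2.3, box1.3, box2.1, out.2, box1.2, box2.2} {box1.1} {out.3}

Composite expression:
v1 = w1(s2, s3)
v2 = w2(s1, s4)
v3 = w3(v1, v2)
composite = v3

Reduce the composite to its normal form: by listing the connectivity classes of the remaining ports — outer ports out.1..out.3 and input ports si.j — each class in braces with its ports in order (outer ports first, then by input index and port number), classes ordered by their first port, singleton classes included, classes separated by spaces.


Treat the ports identified at w3 as solder joints: merge, then drop.
composing w1 on (s2, s3), with out.j its own outer ports: {out.1, s3.2} {out.2} {out.3} {s2.1, s3.3} {s2.2, s3.1} {s2.3}
composing w2 on (s1, s4), with out.j its own outer ports: {out.1, s1.3} {out.2, s1.1, s4.1} {out.3, s4.2} {s1.2, s4.3}
composing w3 on (s2, s3, s1, s4), with out.j its own outer ports: {out.1, out.2, s1.1, s1.3, s4.1, s4.2} {out.3} {s1.2, s4.3} {s2.1, s3.3} {s2.2, s3.1} {s2.3} {s3.2}

{out.1, out.2, s1.1, s1.3, s4.1, s4.2} {out.3} {s1.2, s4.3} {s2.1, s3.3} {s2.2, s3.1} {s2.3} {s3.2}


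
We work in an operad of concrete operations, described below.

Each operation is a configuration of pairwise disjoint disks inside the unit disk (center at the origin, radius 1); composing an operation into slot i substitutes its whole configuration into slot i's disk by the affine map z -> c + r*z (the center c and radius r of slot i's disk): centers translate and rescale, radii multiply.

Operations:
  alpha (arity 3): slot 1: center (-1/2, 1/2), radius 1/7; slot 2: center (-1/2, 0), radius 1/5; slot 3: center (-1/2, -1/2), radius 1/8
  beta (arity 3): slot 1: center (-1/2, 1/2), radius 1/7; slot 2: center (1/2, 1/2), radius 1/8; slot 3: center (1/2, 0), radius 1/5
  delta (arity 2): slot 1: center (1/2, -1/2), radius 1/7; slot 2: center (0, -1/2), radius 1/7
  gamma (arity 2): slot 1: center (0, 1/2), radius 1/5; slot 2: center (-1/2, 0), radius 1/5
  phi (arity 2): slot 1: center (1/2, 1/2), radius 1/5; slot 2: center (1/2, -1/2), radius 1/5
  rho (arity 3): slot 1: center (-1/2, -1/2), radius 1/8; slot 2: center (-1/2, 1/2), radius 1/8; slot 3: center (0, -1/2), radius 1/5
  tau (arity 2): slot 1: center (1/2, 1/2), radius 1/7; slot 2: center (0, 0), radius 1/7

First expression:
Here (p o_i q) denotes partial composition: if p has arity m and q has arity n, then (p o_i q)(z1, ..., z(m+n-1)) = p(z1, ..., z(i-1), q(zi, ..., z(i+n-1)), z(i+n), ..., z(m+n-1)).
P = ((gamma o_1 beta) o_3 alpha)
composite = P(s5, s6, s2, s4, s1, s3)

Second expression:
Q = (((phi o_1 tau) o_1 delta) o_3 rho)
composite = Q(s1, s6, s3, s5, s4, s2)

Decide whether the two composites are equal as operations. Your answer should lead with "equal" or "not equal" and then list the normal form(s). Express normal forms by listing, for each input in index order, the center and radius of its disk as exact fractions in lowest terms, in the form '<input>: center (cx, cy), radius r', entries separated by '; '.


The first composite normalizes to s1: center (2/25, 12/25), radius 1/200; s2: center (2/25, 13/25), radius 1/175; s3: center (-1/2, 0), radius 1/5; s4: center (2/25, 1/2), radius 1/125; s5: center (-1/10, 3/5), radius 1/35; s6: center (1/10, 3/5), radius 1/40
The second composite normalizes to s1: center (43/70, 41/70), radius 1/245; s2: center (1/2, -1/2), radius 1/5; s3: center (17/35, 17/35), radius 1/280; s4: center (1/2, 17/35), radius 1/175; s5: center (17/35, 18/35), radius 1/280; s6: center (3/5, 41/70), radius 1/245
The forms do not match — not equal.

not equal; first: s1: center (2/25, 12/25), radius 1/200; s2: center (2/25, 13/25), radius 1/175; s3: center (-1/2, 0), radius 1/5; s4: center (2/25, 1/2), radius 1/125; s5: center (-1/10, 3/5), radius 1/35; s6: center (1/10, 3/5), radius 1/40; second: s1: center (43/70, 41/70), radius 1/245; s2: center (1/2, -1/2), radius 1/5; s3: center (17/35, 17/35), radius 1/280; s4: center (1/2, 17/35), radius 1/175; s5: center (17/35, 18/35), radius 1/280; s6: center (3/5, 41/70), radius 1/245


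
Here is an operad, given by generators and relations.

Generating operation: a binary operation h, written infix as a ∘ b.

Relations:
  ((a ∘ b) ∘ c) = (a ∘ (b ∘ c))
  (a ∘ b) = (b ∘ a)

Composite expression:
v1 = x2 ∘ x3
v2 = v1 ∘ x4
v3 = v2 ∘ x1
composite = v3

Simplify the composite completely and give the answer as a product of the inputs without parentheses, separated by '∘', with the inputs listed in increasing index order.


x1 ∘ x2 ∘ x3 ∘ x4

Shape and order are irrelevant to h; the x-input set decides.
(x2 ∘ x3) spells out as x2 ∘ x3
((x2 ∘ x3) ∘ x4) spells out as x2 ∘ x3 ∘ x4
(((x2 ∘ x3) ∘ x4) ∘ x1) spells out as x2 ∘ x3 ∘ x4 ∘ x1
rearranged into index order: x1 ∘ x2 ∘ x3 ∘ x4


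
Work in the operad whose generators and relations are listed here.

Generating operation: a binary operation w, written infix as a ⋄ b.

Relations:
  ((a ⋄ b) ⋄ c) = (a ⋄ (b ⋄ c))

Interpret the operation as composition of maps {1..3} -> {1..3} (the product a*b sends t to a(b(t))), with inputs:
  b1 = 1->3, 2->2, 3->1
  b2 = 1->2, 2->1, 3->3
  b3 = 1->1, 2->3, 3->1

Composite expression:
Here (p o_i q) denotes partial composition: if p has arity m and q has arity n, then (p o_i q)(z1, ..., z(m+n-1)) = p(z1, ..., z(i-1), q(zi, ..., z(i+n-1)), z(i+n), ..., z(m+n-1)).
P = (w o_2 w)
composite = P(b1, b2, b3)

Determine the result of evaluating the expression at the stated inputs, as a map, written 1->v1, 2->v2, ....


(b2 ⋄ b3) = 1->2, 2->3, 3->2
(b1 ⋄ (b2 ⋄ b3)) = 1->2, 2->1, 3->2

1->2, 2->1, 3->2


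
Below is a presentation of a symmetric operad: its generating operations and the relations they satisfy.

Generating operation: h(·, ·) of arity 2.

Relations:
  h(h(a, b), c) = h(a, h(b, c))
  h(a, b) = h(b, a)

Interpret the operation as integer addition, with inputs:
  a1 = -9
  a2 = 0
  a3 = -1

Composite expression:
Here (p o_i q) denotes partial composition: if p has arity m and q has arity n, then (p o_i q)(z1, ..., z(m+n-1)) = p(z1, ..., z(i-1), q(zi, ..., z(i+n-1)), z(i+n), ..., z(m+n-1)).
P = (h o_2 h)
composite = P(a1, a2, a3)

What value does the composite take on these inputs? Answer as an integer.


-10

h(a2, a3) = -1
h(a1, h(a2, a3)) = -10


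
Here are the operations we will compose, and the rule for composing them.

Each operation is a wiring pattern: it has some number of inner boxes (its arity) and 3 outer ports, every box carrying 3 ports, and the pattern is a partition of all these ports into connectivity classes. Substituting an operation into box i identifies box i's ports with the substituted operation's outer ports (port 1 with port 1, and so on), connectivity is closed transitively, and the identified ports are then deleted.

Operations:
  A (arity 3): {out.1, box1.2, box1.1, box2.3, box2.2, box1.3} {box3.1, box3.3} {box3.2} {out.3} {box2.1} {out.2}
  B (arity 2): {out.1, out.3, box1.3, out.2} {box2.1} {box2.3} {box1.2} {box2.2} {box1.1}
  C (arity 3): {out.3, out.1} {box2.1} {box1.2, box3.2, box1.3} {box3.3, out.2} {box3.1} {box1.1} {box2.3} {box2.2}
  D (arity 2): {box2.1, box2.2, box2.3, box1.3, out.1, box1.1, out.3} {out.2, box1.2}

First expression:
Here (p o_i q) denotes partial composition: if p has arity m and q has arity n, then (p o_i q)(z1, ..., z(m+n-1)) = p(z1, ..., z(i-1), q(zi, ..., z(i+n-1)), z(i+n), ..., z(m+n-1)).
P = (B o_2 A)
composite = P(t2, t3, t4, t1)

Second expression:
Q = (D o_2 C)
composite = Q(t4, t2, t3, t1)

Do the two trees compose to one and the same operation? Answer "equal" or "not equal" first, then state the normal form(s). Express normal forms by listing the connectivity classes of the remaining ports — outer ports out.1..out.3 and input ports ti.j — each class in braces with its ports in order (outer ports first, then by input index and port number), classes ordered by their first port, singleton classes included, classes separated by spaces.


not equal; first: {out.1, out.2, out.3, t2.3} {t1.1, t1.3} {t1.2} {t2.1} {t2.2} {t3.1, t3.2, t3.3, t4.2, t4.3} {t4.1}; second: {out.1, out.3, t1.3, t4.1, t4.3} {out.2, t4.2} {t1.1} {t1.2, t2.2, t2.3} {t2.1} {t3.1} {t3.2} {t3.3}

In normal form, the first expression is {out.1, out.2, out.3, t2.3} {t1.1, t1.3} {t1.2} {t2.1} {t2.2} {t3.1, t3.2, t3.3, t4.2, t4.3} {t4.1}
In normal form, the second expression is {out.1, out.3, t1.3, t4.1, t4.3} {out.2, t4.2} {t1.1} {t1.2, t2.2, t2.3} {t2.1} {t3.1} {t3.2} {t3.3}
They disagree, so not equal.


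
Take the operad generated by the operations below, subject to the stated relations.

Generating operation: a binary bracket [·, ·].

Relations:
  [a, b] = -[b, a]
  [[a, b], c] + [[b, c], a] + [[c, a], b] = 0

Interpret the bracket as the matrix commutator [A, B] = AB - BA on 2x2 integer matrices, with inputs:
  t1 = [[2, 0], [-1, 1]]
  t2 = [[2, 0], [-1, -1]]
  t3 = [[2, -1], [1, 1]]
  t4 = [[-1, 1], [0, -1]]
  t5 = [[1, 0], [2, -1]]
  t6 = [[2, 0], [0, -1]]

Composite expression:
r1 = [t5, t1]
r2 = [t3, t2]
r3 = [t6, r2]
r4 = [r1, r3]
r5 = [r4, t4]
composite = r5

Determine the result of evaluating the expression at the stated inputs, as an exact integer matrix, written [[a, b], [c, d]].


[[0, -72], [0, 0]]

[t5, t1] = [[0, 0], [4, 0]]
[t3, t2] = [[1, 3], [4, -1]]
[t6, [t3, t2]] = [[0, 9], [-12, 0]]
[[t5, t1], [t6, [t3, t2]]] = [[-36, 0], [0, 36]]
[[[t5, t1], [t6, [t3, t2]]], t4] = [[0, -72], [0, 0]]


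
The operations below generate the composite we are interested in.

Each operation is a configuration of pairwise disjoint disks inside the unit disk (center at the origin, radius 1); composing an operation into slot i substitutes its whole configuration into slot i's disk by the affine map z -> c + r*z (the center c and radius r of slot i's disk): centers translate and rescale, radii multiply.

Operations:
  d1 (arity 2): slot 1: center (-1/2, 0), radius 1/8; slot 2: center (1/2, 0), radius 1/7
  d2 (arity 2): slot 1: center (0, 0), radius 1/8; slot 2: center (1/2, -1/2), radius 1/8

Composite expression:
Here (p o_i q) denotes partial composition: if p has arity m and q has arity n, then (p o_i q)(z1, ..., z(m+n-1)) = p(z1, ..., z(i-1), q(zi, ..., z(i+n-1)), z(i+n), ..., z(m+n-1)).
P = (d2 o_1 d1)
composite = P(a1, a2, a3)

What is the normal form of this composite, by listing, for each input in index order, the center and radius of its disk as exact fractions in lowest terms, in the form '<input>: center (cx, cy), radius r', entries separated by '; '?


a1: center (-1/16, 0), radius 1/64; a2: center (1/16, 0), radius 1/56; a3: center (1/2, -1/2), radius 1/8

Affine substitution under d2: radii multiply and a-centers shift.
for a1, the 2-step affine chain lands on center (-1/16, 0), radius 1/64
for a2, the 2-step affine chain lands on center (1/16, 0), radius 1/56
for a3, the 1-step affine chain lands on center (1/2, -1/2), radius 1/8


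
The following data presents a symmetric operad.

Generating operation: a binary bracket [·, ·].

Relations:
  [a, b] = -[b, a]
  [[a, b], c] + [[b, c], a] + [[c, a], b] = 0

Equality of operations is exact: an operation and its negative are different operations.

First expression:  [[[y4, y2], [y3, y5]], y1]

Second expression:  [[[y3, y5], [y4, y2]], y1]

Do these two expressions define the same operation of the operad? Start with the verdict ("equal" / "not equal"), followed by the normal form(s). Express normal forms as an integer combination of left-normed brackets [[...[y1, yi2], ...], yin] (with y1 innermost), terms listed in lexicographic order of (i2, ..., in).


not equal — first [[[[y1, y2], y4], y3], y5] - [[[[y1, y2], y4], y5], y3] - [[[[y1, y3], y5], y2], y4] + [[[[y1, y3], y5], y4], y2] - [[[[y1, y4], y2], y3], y5] + [[[[y1, y4], y2], y5], y3] + [[[[y1, y5], y3], y2], y4] - [[[[y1, y5], y3], y4], y2], second -[[[[y1, y2], y4], y3], y5] + [[[[y1, y2], y4], y5], y3] + [[[[y1, y3], y5], y2], y4] - [[[[y1, y3], y5], y4], y2] + [[[[y1, y4], y2], y3], y5] - [[[[y1, y4], y2], y5], y3] - [[[[y1, y5], y3], y2], y4] + [[[[y1, y5], y3], y4], y2]

The first expression reduces to [[[[y1, y2], y4], y3], y5] - [[[[y1, y2], y4], y5], y3] - [[[[y1, y3], y5], y2], y4] + [[[[y1, y3], y5], y4], y2] - [[[[y1, y4], y2], y3], y5] + [[[[y1, y4], y2], y5], y3] + [[[[y1, y5], y3], y2], y4] - [[[[y1, y5], y3], y4], y2]
The second expression reduces to -[[[[y1, y2], y4], y3], y5] + [[[[y1, y2], y4], y5], y3] + [[[[y1, y3], y5], y2], y4] - [[[[y1, y3], y5], y4], y2] + [[[[y1, y4], y2], y3], y5] - [[[[y1, y4], y2], y5], y3] - [[[[y1, y5], y3], y2], y4] + [[[[y1, y5], y3], y4], y2]
They disagree, so not equal.


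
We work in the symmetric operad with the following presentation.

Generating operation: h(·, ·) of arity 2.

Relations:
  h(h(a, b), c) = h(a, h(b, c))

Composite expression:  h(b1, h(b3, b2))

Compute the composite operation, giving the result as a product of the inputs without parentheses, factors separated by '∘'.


b1 ∘ b3 ∘ b2

Associativity of h dissolves the nesting; only the b-input order survives.
h(b3, b2) collapses to b3 ∘ b2
h(b1, h(b3, b2)) collapses to b1 ∘ b3 ∘ b2


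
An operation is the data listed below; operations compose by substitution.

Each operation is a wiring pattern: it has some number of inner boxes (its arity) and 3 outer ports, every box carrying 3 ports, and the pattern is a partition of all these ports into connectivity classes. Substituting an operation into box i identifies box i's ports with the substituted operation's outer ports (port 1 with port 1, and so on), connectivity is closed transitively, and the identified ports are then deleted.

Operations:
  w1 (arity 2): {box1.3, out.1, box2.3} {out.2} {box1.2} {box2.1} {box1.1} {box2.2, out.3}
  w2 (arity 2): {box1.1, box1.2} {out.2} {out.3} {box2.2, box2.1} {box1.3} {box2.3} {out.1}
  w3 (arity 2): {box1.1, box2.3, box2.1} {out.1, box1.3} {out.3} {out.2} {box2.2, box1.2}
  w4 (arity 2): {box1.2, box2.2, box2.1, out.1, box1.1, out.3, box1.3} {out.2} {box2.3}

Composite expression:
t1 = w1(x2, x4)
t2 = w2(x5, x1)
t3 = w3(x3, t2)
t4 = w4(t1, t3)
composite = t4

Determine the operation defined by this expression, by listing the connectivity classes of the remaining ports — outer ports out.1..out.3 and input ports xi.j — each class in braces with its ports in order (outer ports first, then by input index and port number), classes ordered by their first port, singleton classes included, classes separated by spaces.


{out.1, out.3, x2.3, x3.3, x4.2, x4.3} {out.2} {x1.1, x1.2} {x1.3} {x2.1} {x2.2} {x3.1} {x3.2} {x4.1} {x5.1, x5.2} {x5.3}


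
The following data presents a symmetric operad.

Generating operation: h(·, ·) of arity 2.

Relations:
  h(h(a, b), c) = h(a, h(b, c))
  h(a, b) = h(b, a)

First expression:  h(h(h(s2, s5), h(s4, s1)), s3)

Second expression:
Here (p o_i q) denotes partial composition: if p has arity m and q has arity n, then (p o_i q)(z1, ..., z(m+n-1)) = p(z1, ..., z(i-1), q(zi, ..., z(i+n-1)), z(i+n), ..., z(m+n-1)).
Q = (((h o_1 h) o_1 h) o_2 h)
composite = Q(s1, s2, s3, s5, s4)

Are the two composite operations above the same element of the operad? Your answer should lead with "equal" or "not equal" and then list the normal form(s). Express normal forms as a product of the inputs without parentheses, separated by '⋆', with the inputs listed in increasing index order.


The first expression reduces to s1 ⋆ s2 ⋆ s3 ⋆ s4 ⋆ s5
The second expression reduces to s1 ⋆ s2 ⋆ s3 ⋆ s4 ⋆ s5
Same normal form: equal.

equal; both compose to s1 ⋆ s2 ⋆ s3 ⋆ s4 ⋆ s5


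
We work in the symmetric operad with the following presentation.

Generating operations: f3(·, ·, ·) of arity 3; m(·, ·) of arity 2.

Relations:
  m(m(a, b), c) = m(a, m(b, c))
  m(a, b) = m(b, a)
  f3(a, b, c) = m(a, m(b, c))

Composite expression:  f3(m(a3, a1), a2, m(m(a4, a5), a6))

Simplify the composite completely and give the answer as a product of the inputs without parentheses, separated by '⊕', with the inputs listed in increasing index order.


a1 ⊕ a2 ⊕ a3 ⊕ a4 ⊕ a5 ⊕ a6

Any arrangement under f3 is one operation, so sort the a-inputs.
m(a3, a1) flattens to a3 ⊕ a1
m(a4, a5) flattens to a4 ⊕ a5
m(m(a4, a5), a6) flattens to a4 ⊕ a5 ⊕ a6
f3(m(a3, a1), a2, m(m(a4, a5), a6)) flattens to a3 ⊕ a1 ⊕ a2 ⊕ a4 ⊕ a5 ⊕ a6
reordering the factors by index: a1 ⊕ a2 ⊕ a3 ⊕ a4 ⊕ a5 ⊕ a6


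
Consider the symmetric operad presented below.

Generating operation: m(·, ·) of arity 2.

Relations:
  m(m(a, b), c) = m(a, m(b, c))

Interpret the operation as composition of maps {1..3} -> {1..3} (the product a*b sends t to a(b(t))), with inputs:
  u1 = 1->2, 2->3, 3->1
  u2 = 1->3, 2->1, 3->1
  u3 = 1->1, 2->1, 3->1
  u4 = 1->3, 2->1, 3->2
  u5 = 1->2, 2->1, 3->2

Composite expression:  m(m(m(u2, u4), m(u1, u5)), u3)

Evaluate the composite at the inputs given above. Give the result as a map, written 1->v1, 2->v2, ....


1->1, 2->1, 3->1

m(u2, u4) = 1->1, 2->3, 3->1
m(u1, u5) = 1->3, 2->2, 3->3
m(m(u2, u4), m(u1, u5)) = 1->1, 2->3, 3->1
m(m(m(u2, u4), m(u1, u5)), u3) = 1->1, 2->1, 3->1


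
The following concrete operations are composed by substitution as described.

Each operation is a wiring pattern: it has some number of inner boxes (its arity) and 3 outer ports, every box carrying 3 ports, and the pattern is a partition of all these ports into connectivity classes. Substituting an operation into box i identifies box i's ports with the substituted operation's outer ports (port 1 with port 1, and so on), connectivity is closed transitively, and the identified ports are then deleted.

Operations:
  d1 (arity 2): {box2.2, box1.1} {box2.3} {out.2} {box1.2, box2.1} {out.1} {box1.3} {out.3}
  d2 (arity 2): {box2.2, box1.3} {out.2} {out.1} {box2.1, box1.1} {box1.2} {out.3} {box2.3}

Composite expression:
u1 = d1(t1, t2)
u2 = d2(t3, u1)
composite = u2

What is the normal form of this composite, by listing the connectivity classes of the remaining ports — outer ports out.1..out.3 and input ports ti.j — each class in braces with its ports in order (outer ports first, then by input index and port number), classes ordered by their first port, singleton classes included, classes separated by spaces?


Substituting into d2 glues patterns; closure does the rest.
after d1, the pattern on (t1, t2) reads {out.1} {out.2} {out.3} {t1.1, t2.2} {t1.2, t2.1} {t1.3} {t2.3} (out.j = its outer ports)
after d2, the pattern on (t3, t1, t2) reads {out.1} {out.2} {out.3} {t1.1, t2.2} {t1.2, t2.1} {t1.3} {t2.3} {t3.1} {t3.2} {t3.3} (out.j = its outer ports)

{out.1} {out.2} {out.3} {t1.1, t2.2} {t1.2, t2.1} {t1.3} {t2.3} {t3.1} {t3.2} {t3.3}
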